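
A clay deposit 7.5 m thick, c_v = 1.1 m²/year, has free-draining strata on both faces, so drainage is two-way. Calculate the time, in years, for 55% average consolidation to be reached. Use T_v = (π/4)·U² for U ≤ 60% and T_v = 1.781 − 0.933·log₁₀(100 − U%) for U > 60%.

Drainage path length: H_d = H/2 = 3.75 m (double drainage).
U ≤ 60%: T_v = (π/4)·U² = (π/4)×0.55² = 0.23758.
t = T_v·H_d²/c_v = 0.23758×3.75²/1.1 = 3.037 years.

t ≈ 3.04 years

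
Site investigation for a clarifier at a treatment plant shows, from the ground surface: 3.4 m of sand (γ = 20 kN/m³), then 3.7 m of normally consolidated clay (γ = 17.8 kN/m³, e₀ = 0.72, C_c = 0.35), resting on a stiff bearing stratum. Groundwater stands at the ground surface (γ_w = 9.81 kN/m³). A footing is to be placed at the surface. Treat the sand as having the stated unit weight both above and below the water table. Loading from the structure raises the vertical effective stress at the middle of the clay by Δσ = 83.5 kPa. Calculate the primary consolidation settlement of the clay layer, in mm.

S_c ≈ 323 mm

Mid-depth of clay below the ground surface: z = 3.4 + 3.7/2 = 5.25 m.
Total vertical stress at mid-clay: σ_v = 20×3.4 + 17.8×1.85 = 100.93 kPa.
Pore pressure: u = 9.81×(5.25 − 0) = 51.503 kPa.
Initial effective stress: σ'_0 = σ_v − u = 100.93 − 51.503 = 49.427 kPa.
Final effective stress: σ'_f = σ'_0 + Δσ = 49.427 + 83.5 = 132.93 kPa.
Normally consolidated clay, so the full stress increment lies on the virgin compression line:
S_c = C_c·H/(1+e₀)·log₁₀(σ'_f/σ'_0) = 0.35×3.7/(1+0.72)×log₁₀(132.93/49.427)
    = 0.75291 × 0.42966 = 0.3235 m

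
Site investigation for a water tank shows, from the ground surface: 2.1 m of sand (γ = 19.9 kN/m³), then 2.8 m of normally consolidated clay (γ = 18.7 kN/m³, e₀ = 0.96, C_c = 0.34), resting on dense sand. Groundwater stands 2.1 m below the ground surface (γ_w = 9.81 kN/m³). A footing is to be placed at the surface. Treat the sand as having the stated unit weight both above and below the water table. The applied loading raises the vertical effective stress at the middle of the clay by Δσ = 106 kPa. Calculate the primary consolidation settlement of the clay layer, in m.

S_c ≈ 0.229 m

Mid-depth of clay below the ground surface: z = 2.1 + 2.8/2 = 3.5 m.
Total vertical stress at mid-clay: σ_v = 19.9×2.1 + 18.7×1.4 = 67.97 kPa.
Pore pressure: u = 9.81×(3.5 − 2.1) = 13.734 kPa.
Initial effective stress: σ'_0 = σ_v − u = 67.97 − 13.734 = 54.236 kPa.
Final effective stress: σ'_f = σ'_0 + Δσ = 54.236 + 106 = 160.24 kPa.
Normally consolidated clay, so the full stress increment lies on the virgin compression line:
S_c = C_c·H/(1+e₀)·log₁₀(σ'_f/σ'_0) = 0.34×2.8/(1+0.96)×log₁₀(160.24/54.236)
    = 0.48571 × 0.47048 = 0.2285 m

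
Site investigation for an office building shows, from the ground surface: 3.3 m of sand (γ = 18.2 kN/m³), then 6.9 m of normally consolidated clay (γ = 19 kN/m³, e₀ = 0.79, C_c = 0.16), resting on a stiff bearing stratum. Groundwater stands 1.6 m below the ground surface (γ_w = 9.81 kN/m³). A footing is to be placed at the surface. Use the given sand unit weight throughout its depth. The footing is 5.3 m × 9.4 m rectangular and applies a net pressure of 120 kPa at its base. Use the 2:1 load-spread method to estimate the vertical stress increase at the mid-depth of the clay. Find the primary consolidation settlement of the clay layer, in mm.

Mid-depth of clay below the ground surface: z = 3.3 + 6.9/2 = 6.75 m.
Total vertical stress at mid-clay: σ_v = 18.2×3.3 + 19×3.45 = 125.61 kPa.
Pore pressure: u = 9.81×(6.75 − 1.6) = 50.522 kPa.
Initial effective stress: σ'_0 = σ_v − u = 125.61 − 50.522 = 75.088 kPa.
Stress increase at mid-clay by the 2:1 spreading method:
Δσ = qBL/((B+z)(L+z)) = 120×5.3×9.4/((5.3+6.75)(9.4+6.75)) = 30.72 kPa
Final effective stress: σ'_f = σ'_0 + Δσ = 75.088 + 30.72 = 105.81 kPa.
Normally consolidated clay, so the full stress increment lies on the virgin compression line:
S_c = C_c·H/(1+e₀)·log₁₀(σ'_f/σ'_0) = 0.16×6.9/(1+0.79)×log₁₀(105.81/75.088)
    = 0.61676 × 0.14896 = 0.09187 m

S_c ≈ 91.9 mm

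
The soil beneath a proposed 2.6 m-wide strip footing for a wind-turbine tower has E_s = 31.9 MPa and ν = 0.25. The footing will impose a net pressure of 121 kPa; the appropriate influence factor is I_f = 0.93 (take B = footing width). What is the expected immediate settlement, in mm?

S_e ≈ 8.6 mm

Immediate (elastic) settlement: S_e = q·B·(1−ν²)/E_s · I_f.
E_s = 31.9 MPa = 31900 kPa.
S_e = 121 × 2.6 × (1 − 0.25²) / 31900 × 0.93
    = 121 × 2.6 × 0.9375 / 31900 × 0.93
    = 0.008598 m = 8.598 mm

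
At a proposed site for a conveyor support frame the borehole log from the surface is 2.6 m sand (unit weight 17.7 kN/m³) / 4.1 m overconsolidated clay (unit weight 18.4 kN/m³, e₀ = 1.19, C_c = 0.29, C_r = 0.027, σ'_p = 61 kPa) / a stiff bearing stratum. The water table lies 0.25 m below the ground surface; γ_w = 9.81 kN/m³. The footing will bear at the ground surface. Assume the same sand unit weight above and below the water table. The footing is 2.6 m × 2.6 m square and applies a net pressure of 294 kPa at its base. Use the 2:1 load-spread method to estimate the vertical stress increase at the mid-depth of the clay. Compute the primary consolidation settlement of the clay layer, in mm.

S_c ≈ 68.1 mm

Mid-depth of clay below the ground surface: z = 2.6 + 4.1/2 = 4.65 m.
Total vertical stress at mid-clay: σ_v = 17.7×2.6 + 18.4×2.05 = 83.74 kPa.
Pore pressure: u = 9.81×(4.65 − 0.25) = 43.164 kPa.
Initial effective stress: σ'_0 = σ_v − u = 83.74 − 43.164 = 40.576 kPa.
Stress increase at mid-clay by the 2:1 spreading method:
Δσ = qBL/((B+z)(L+z)) = 294×2.6×2.6/((2.6+4.65)(2.6+4.65)) = 37.811 kPa
Final effective stress: σ'_f = 40.576 + 37.811 = 78.387 kPa.
σ'_f = 78.387 > σ'_p = 61 kPa, so the stress path crosses the preconsolidation pressure — recompression up to σ'_p, then virgin compression beyond:
S_c = H/(1+e₀)·[C_r·log₁₀(σ'_p/σ'_0) + C_c·log₁₀(σ'_f/σ'_p)]
    = 4.1/2.19 × [0.027×log₁₀(61/40.576) + 0.29×log₁₀(78.387/61)]
    = 1.8721 × [0.0047806 + 0.031585] = 0.06808 m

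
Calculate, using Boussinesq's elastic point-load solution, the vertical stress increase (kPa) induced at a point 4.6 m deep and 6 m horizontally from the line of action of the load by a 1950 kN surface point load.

Δσ_z ≈ 3.67 kPa

Boussinesq vertical stress below a point load on an elastic half-space:
Δσ_z = 3P/(2πz²) · [1 + (r/z)²]^(−5/2)
r/z = 6/4.6 = 1.3043; [1+(r/z)²]^(−5/2) = 0.083379.
Δσ_z = 3×1950/(2π×4.6²) × 0.083379 = 44.001 × 0.083379 = 3.669 kPa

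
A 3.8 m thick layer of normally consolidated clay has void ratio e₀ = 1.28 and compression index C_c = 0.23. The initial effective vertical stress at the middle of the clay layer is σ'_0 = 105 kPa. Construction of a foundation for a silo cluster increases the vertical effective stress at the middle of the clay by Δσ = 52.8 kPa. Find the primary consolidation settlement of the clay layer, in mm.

Final effective stress: σ'_f = σ'_0 + Δσ = 105 + 52.8 = 157.8 kPa.
Normally consolidated clay, so the full stress increment lies on the virgin compression line:
S_c = C_c·H/(1+e₀)·log₁₀(σ'_f/σ'_0) = 0.23×3.8/(1+1.28)×log₁₀(157.8/105)
    = 0.38333 × 0.17692 = 0.06782 m

S_c ≈ 67.8 mm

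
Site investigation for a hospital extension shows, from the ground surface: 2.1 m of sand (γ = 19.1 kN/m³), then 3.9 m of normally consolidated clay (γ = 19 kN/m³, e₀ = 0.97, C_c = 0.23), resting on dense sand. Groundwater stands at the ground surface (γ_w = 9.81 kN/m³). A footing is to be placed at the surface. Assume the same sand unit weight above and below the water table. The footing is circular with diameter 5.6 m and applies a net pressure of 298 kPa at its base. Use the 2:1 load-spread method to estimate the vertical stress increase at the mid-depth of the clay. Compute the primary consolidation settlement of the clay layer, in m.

Mid-depth of clay below the ground surface: z = 2.1 + 3.9/2 = 4.05 m.
Total vertical stress at mid-clay: σ_v = 19.1×2.1 + 19×1.95 = 77.16 kPa.
Pore pressure: u = 9.81×(4.05 − 0) = 39.73 kPa.
Initial effective stress: σ'_0 = σ_v − u = 77.16 − 39.73 = 37.43 kPa.
Stress increase at mid-clay by the 2:1 spreading method:
Δσ ≈ qD²/(D+z)² = 298×5.6²/(5.6+4.05)² = 100.35 kPa
Final effective stress: σ'_f = σ'_0 + Δσ = 37.43 + 100.35 = 137.78 kPa.
Normally consolidated clay, so the full stress increment lies on the virgin compression line:
S_c = C_c·H/(1+e₀)·log₁₀(σ'_f/σ'_0) = 0.23×3.9/(1+0.97)×log₁₀(137.78/37.43)
    = 0.45533 × 0.56597 = 0.2577 m

S_c ≈ 0.258 m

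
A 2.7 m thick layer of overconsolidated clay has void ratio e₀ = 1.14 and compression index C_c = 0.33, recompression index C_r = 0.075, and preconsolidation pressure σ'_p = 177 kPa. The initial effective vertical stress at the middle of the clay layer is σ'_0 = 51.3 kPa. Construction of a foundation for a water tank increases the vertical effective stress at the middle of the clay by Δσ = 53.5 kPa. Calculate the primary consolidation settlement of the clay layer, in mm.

S_c ≈ 29.4 mm

Final effective stress: σ'_f = 51.3 + 53.5 = 104.8 kPa.
σ'_f = 104.8 ≤ σ'_p = 177 kPa, so the clay remains overconsolidated and only the recompression index applies:
S_c = C_r·H/(1+e₀)·log₁₀(σ'_f/σ'_0) = 0.075×2.7/2.14×log₁₀(104.8/51.3)
    = 0.094628 × 0.31024 = 0.02936 m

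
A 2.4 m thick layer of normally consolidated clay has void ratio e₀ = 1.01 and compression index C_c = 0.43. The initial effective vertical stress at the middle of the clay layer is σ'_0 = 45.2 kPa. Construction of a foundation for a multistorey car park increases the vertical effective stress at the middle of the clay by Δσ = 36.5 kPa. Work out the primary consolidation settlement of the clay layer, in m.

Final effective stress: σ'_f = σ'_0 + Δσ = 45.2 + 36.5 = 81.7 kPa.
Normally consolidated clay, so the full stress increment lies on the virgin compression line:
S_c = C_c·H/(1+e₀)·log₁₀(σ'_f/σ'_0) = 0.43×2.4/(1+1.01)×log₁₀(81.7/45.2)
    = 0.51343 × 0.25708 = 0.132 m

S_c ≈ 0.132 m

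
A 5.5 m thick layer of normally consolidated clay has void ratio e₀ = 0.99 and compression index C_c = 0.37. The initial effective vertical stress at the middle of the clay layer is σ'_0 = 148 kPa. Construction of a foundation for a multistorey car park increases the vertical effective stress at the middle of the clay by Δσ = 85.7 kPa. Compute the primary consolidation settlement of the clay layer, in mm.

S_c ≈ 203 mm

Final effective stress: σ'_f = σ'_0 + Δσ = 148 + 85.7 = 233.7 kPa.
Normally consolidated clay, so the full stress increment lies on the virgin compression line:
S_c = C_c·H/(1+e₀)·log₁₀(σ'_f/σ'_0) = 0.37×5.5/(1+0.99)×log₁₀(233.7/148)
    = 1.0226 × 0.1984 = 0.2029 m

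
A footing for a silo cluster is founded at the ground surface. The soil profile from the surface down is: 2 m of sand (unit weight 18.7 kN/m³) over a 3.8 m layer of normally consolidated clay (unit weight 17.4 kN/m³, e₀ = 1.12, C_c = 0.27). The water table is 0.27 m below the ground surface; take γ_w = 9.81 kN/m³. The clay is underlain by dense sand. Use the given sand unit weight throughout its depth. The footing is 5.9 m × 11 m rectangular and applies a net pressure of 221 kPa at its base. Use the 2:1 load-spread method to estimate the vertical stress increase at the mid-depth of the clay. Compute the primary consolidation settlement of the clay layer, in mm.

S_c ≈ 282 mm

Mid-depth of clay below the ground surface: z = 2 + 3.8/2 = 3.9 m.
Total vertical stress at mid-clay: σ_v = 18.7×2 + 17.4×1.9 = 70.46 kPa.
Pore pressure: u = 9.81×(3.9 − 0.27) = 35.61 kPa.
Initial effective stress: σ'_0 = σ_v − u = 70.46 − 35.61 = 34.85 kPa.
Stress increase at mid-clay by the 2:1 spreading method:
Δσ = qBL/((B+z)(L+z)) = 221×5.9×11/((5.9+3.9)(11+3.9)) = 98.226 kPa
Final effective stress: σ'_f = σ'_0 + Δσ = 34.85 + 98.226 = 133.08 kPa.
Normally consolidated clay, so the full stress increment lies on the virgin compression line:
S_c = C_c·H/(1+e₀)·log₁₀(σ'_f/σ'_0) = 0.27×3.8/(1+1.12)×log₁₀(133.08/34.85)
    = 0.48396 × 0.58191 = 0.2816 m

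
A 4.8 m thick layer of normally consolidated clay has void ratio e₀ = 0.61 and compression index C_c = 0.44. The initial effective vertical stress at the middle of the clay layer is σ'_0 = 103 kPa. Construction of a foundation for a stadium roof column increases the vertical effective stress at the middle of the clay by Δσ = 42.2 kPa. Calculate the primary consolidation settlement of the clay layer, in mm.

S_c ≈ 196 mm

Final effective stress: σ'_f = σ'_0 + Δσ = 103 + 42.2 = 145.2 kPa.
Normally consolidated clay, so the full stress increment lies on the virgin compression line:
S_c = C_c·H/(1+e₀)·log₁₀(σ'_f/σ'_0) = 0.44×4.8/(1+0.61)×log₁₀(145.2/103)
    = 1.3118 × 0.14913 = 0.1956 m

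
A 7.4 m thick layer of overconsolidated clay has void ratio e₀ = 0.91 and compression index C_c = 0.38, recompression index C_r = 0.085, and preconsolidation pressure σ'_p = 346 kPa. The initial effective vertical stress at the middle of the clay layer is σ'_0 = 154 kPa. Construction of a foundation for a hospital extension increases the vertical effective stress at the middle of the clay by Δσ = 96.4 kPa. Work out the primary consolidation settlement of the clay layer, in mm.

S_c ≈ 69.5 mm

Final effective stress: σ'_f = 154 + 96.4 = 250.4 kPa.
σ'_f = 250.4 ≤ σ'_p = 346 kPa, so the clay remains overconsolidated and only the recompression index applies:
S_c = C_r·H/(1+e₀)·log₁₀(σ'_f/σ'_0) = 0.085×7.4/1.91×log₁₀(250.4/154)
    = 0.32932 × 0.21111 = 0.06952 m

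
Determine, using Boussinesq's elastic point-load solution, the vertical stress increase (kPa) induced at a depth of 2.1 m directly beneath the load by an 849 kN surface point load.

Δσ_z ≈ 91.9 kPa

Boussinesq vertical stress below a point load on an elastic half-space:
Δσ_z = 3P/(2πz²) · [1 + (r/z)²]^(−5/2)
r/z = 0/2.1 = 0; [1+(r/z)²]^(−5/2) = 1.
Δσ_z = 3×849/(2π×2.1²) × 1 = 91.92 × 1 = 91.92 kPa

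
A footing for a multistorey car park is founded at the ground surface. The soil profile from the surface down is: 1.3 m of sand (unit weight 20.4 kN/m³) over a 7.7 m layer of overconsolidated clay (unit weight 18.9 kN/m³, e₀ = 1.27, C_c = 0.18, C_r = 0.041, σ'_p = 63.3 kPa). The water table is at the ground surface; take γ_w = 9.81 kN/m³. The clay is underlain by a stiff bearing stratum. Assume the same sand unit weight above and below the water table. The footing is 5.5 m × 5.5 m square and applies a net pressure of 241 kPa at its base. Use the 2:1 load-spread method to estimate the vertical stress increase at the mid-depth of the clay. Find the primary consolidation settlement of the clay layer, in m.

Mid-depth of clay below the ground surface: z = 1.3 + 7.7/2 = 5.15 m.
Total vertical stress at mid-clay: σ_v = 20.4×1.3 + 18.9×3.85 = 99.285 kPa.
Pore pressure: u = 9.81×(5.15 − 0) = 50.522 kPa.
Initial effective stress: σ'_0 = σ_v − u = 99.285 − 50.522 = 48.763 kPa.
Stress increase at mid-clay by the 2:1 spreading method:
Δσ = qBL/((B+z)(L+z)) = 241×5.5×5.5/((5.5+5.15)(5.5+5.15)) = 64.275 kPa
Final effective stress: σ'_f = 48.763 + 64.275 = 113.04 kPa.
σ'_f = 113.04 > σ'_p = 63.3 kPa, so the stress path crosses the preconsolidation pressure — recompression up to σ'_p, then virgin compression beyond:
S_c = H/(1+e₀)·[C_r·log₁₀(σ'_p/σ'_0) + C_c·log₁₀(σ'_f/σ'_p)]
    = 7.7/2.27 × [0.041×log₁₀(63.3/48.763) + 0.18×log₁₀(113.04/63.3)]
    = 3.3921 × [0.0046458 + 0.045329] = 0.1695 m

S_c ≈ 0.17 m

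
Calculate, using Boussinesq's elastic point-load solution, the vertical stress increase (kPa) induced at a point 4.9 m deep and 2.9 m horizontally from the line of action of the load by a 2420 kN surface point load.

Δσ_z ≈ 22.7 kPa

Boussinesq vertical stress below a point load on an elastic half-space:
Δσ_z = 3P/(2πz²) · [1 + (r/z)²]^(−5/2)
r/z = 2.9/4.9 = 0.59184; [1+(r/z)²]^(−5/2) = 0.47201.
Δσ_z = 3×2420/(2π×4.9²) × 0.47201 = 48.124 × 0.47201 = 22.72 kPa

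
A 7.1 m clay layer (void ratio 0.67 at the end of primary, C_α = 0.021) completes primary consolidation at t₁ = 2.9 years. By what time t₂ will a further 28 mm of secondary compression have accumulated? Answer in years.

t₂ ≈ 5.97 years

S_s = C_α·H/(1+e_p)·log₁₀(t₂/t₁) ⇒ log₁₀(t₂/t₁) = S_s·(1+e_p)/(C_α·H).
log₁₀(t₂/t₁) = 0.028 × (1+0.67) / (0.021×7.1) = 0.3136
t₂ = t₁ × 10^0.3136 = 2.9 × 2.059 = 5.971 years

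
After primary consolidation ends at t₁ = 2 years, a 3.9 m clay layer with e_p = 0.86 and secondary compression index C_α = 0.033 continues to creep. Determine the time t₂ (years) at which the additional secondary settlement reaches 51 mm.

t₂ ≈ 10.9 years

S_s = C_α·H/(1+e_p)·log₁₀(t₂/t₁) ⇒ log₁₀(t₂/t₁) = S_s·(1+e_p)/(C_α·H).
log₁₀(t₂/t₁) = 0.051 × (1+0.86) / (0.033×3.9) = 0.7371
t₂ = t₁ × 10^0.7371 = 2 × 5.458 = 10.92 years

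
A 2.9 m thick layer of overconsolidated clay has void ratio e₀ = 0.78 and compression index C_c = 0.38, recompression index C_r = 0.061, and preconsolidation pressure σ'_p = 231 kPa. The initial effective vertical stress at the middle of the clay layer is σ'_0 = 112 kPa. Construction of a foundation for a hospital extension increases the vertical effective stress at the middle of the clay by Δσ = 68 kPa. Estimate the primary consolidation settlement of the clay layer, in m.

S_c ≈ 0.0205 m

Final effective stress: σ'_f = 112 + 68 = 180 kPa.
σ'_f = 180 ≤ σ'_p = 231 kPa, so the clay remains overconsolidated and only the recompression index applies:
S_c = C_r·H/(1+e₀)·log₁₀(σ'_f/σ'_0) = 0.061×2.9/1.78×log₁₀(180/112)
    = 0.099381 × 0.20605 = 0.02048 m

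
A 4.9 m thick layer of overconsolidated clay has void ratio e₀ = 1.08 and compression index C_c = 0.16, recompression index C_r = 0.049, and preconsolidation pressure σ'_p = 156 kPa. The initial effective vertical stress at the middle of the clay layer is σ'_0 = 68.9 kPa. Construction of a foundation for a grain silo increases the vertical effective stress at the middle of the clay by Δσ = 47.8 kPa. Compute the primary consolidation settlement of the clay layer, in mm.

Final effective stress: σ'_f = 68.9 + 47.8 = 116.7 kPa.
σ'_f = 116.7 ≤ σ'_p = 156 kPa, so the clay remains overconsolidated and only the recompression index applies:
S_c = C_r·H/(1+e₀)·log₁₀(σ'_f/σ'_0) = 0.049×4.9/2.08×log₁₀(116.7/68.9)
    = 0.11543 × 0.22885 = 0.02642 m

S_c ≈ 26.4 mm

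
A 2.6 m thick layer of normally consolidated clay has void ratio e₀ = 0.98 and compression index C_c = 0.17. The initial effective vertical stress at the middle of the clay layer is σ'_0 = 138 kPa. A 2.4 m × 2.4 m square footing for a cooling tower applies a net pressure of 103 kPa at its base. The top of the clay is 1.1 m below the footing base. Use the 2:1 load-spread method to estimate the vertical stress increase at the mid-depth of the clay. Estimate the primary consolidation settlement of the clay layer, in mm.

Mid-depth of clay below the footing base: z = 1.1 + 2.6/2 = 2.4 m.
Stress increase at mid-clay by the 2:1 spreading method:
Δσ = qBL/((B+z)(L+z)) = 103×2.4×2.4/((2.4+2.4)(2.4+2.4)) = 25.75 kPa
Final effective stress: σ'_f = σ'_0 + Δσ = 138 + 25.75 = 163.75 kPa.
Normally consolidated clay, so the full stress increment lies on the virgin compression line:
S_c = C_c·H/(1+e₀)·log₁₀(σ'_f/σ'_0) = 0.17×2.6/(1+0.98)×log₁₀(163.75/138)
    = 0.22323 × 0.074302 = 0.01659 m

S_c ≈ 16.6 mm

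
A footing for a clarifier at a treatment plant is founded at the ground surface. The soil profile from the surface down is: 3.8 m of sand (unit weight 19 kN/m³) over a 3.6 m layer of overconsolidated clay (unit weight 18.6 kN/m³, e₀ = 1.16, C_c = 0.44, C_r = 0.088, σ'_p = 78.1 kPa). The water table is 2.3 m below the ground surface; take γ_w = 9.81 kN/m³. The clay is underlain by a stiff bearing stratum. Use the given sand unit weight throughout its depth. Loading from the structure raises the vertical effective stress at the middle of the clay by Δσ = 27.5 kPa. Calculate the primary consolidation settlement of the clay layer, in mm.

S_c ≈ 85.3 mm

Mid-depth of clay below the ground surface: z = 3.8 + 3.6/2 = 5.6 m.
Total vertical stress at mid-clay: σ_v = 19×3.8 + 18.6×1.8 = 105.68 kPa.
Pore pressure: u = 9.81×(5.6 − 2.3) = 32.373 kPa.
Initial effective stress: σ'_0 = σ_v − u = 105.68 − 32.373 = 73.307 kPa.
Final effective stress: σ'_f = 73.307 + 27.5 = 100.81 kPa.
σ'_f = 100.81 > σ'_p = 78.1 kPa, so the stress path crosses the preconsolidation pressure — recompression up to σ'_p, then virgin compression beyond:
S_c = H/(1+e₀)·[C_r·log₁₀(σ'_p/σ'_0) + C_c·log₁₀(σ'_f/σ'_p)]
    = 3.6/2.16 × [0.088×log₁₀(78.1/73.307) + 0.44×log₁₀(100.81/78.1)]
    = 1.6667 × [0.0024205 + 0.048775] = 0.08533 m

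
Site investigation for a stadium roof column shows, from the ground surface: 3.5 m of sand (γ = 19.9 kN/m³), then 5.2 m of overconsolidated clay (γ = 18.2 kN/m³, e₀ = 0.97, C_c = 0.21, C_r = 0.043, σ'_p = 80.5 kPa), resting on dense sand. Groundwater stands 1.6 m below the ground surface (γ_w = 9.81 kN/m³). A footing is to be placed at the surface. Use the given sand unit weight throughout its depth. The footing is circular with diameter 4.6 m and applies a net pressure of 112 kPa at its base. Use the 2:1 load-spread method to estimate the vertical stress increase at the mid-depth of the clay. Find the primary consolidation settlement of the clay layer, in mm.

Mid-depth of clay below the ground surface: z = 3.5 + 5.2/2 = 6.1 m.
Total vertical stress at mid-clay: σ_v = 19.9×3.5 + 18.2×2.6 = 116.97 kPa.
Pore pressure: u = 9.81×(6.1 − 1.6) = 44.145 kPa.
Initial effective stress: σ'_0 = σ_v − u = 116.97 − 44.145 = 72.825 kPa.
Stress increase at mid-clay by the 2:1 spreading method:
Δσ ≈ qD²/(D+z)² = 112×4.6²/(4.6+6.1)² = 20.7 kPa
Final effective stress: σ'_f = 72.825 + 20.7 = 93.525 kPa.
σ'_f = 93.525 > σ'_p = 80.5 kPa, so the stress path crosses the preconsolidation pressure — recompression up to σ'_p, then virgin compression beyond:
S_c = H/(1+e₀)·[C_r·log₁₀(σ'_p/σ'_0) + C_c·log₁₀(σ'_f/σ'_p)]
    = 5.2/1.97 × [0.043×log₁₀(80.5/72.825) + 0.21×log₁₀(93.525/80.5)]
    = 2.6396 × [0.0018712 + 0.013678] = 0.04104 m

S_c ≈ 41 mm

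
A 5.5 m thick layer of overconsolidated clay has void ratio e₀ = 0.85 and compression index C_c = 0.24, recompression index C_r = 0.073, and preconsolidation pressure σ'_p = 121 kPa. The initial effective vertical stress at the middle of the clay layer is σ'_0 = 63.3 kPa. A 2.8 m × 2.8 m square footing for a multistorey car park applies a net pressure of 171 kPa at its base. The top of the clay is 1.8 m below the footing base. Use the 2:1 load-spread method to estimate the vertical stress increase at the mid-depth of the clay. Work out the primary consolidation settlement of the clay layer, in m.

Mid-depth of clay below the footing base: z = 1.8 + 5.5/2 = 4.55 m.
Stress increase at mid-clay by the 2:1 spreading method:
Δσ = qBL/((B+z)(L+z)) = 171×2.8×2.8/((2.8+4.55)(2.8+4.55)) = 24.816 kPa
Final effective stress: σ'_f = 63.3 + 24.816 = 88.116 kPa.
σ'_f = 88.116 ≤ σ'_p = 121 kPa, so the clay remains overconsolidated and only the recompression index applies:
S_c = C_r·H/(1+e₀)·log₁₀(σ'_f/σ'_0) = 0.073×5.5/1.85×log₁₀(88.116/63.3)
    = 0.21703 × 0.14365 = 0.03118 m

S_c ≈ 0.0312 m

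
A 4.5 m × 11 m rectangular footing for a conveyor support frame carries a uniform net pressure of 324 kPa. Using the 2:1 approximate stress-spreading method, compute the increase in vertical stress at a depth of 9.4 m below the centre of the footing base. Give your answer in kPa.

Δσ_z ≈ 56.6 kPa

By the 2:1 method the load spreads at 1 horizontal : 2 vertical, so at depth z the loaded area has grown by z in each plan dimension:
Δσ = qBL/((B+z)(L+z)) = 324×4.5×11/((4.5+9.4)(11+9.4)) = 56.559 kPa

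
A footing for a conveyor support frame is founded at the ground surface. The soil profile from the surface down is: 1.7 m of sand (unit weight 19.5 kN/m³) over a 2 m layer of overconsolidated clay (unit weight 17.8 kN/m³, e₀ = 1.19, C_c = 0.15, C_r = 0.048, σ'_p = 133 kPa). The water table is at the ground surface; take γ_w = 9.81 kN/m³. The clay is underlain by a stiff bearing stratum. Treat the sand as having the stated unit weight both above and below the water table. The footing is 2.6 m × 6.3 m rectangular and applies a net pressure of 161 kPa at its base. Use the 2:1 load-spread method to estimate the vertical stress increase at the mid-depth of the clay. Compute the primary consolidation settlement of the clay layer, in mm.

S_c ≈ 22.5 mm

Mid-depth of clay below the ground surface: z = 1.7 + 2/2 = 2.7 m.
Total vertical stress at mid-clay: σ_v = 19.5×1.7 + 17.8×1 = 50.95 kPa.
Pore pressure: u = 9.81×(2.7 − 0) = 26.487 kPa.
Initial effective stress: σ'_0 = σ_v − u = 50.95 − 26.487 = 24.463 kPa.
Stress increase at mid-clay by the 2:1 spreading method:
Δσ = qBL/((B+z)(L+z)) = 161×2.6×6.3/((2.6+2.7)(6.3+2.7)) = 55.287 kPa
Final effective stress: σ'_f = 24.463 + 55.287 = 79.75 kPa.
σ'_f = 79.75 ≤ σ'_p = 133 kPa, so the clay remains overconsolidated and only the recompression index applies:
S_c = C_r·H/(1+e₀)·log₁₀(σ'_f/σ'_0) = 0.048×2/2.19×log₁₀(79.75/24.463)
    = 0.043836 × 0.51322 = 0.0225 m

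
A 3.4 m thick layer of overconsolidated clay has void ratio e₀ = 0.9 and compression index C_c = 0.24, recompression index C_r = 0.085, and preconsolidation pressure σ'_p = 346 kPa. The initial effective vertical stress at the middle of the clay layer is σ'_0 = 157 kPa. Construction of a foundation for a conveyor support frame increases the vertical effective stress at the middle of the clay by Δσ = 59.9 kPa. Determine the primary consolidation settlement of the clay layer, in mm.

S_c ≈ 21.3 mm

Final effective stress: σ'_f = 157 + 59.9 = 216.9 kPa.
σ'_f = 216.9 ≤ σ'_p = 346 kPa, so the clay remains overconsolidated and only the recompression index applies:
S_c = C_r·H/(1+e₀)·log₁₀(σ'_f/σ'_0) = 0.085×3.4/1.9×log₁₀(216.9/157)
    = 0.15211 × 0.14036 = 0.02135 m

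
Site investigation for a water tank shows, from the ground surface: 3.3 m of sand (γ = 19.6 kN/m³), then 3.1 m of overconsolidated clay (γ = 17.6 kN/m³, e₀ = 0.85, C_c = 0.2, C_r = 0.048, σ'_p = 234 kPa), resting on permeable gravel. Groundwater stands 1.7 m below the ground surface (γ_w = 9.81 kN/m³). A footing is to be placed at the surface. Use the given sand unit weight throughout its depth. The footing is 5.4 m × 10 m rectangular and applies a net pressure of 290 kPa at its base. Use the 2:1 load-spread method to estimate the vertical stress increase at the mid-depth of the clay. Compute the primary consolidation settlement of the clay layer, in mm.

Mid-depth of clay below the ground surface: z = 3.3 + 3.1/2 = 4.85 m.
Total vertical stress at mid-clay: σ_v = 19.6×3.3 + 17.6×1.55 = 91.96 kPa.
Pore pressure: u = 9.81×(4.85 − 1.7) = 30.902 kPa.
Initial effective stress: σ'_0 = σ_v − u = 91.96 − 30.902 = 61.058 kPa.
Stress increase at mid-clay by the 2:1 spreading method:
Δσ = qBL/((B+z)(L+z)) = 290×5.4×10/((5.4+4.85)(10+4.85)) = 102.88 kPa
Final effective stress: σ'_f = 61.058 + 102.88 = 163.94 kPa.
σ'_f = 163.94 ≤ σ'_p = 234 kPa, so the clay remains overconsolidated and only the recompression index applies:
S_c = C_r·H/(1+e₀)·log₁₀(σ'_f/σ'_0) = 0.048×3.1/1.85×log₁₀(163.94/61.058)
    = 0.080434 × 0.42894 = 0.0345 m

S_c ≈ 34.5 mm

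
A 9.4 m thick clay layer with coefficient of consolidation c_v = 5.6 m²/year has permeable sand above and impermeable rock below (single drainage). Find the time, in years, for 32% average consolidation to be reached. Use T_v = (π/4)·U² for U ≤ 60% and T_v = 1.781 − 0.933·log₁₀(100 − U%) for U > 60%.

Drainage path length: H_d = H = 9.4 m (single drainage).
U ≤ 60%: T_v = (π/4)·U² = (π/4)×0.32² = 0.080425.
t = T_v·H_d²/c_v = 0.080425×9.4²/5.6 = 1.269 years.

t ≈ 1.27 years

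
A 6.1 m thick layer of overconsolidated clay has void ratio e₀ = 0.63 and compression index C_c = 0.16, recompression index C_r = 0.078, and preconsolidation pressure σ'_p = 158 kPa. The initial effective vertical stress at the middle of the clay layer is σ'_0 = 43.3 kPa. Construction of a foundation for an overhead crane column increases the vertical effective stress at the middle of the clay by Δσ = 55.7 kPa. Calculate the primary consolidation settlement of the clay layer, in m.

Final effective stress: σ'_f = 43.3 + 55.7 = 99 kPa.
σ'_f = 99 ≤ σ'_p = 158 kPa, so the clay remains overconsolidated and only the recompression index applies:
S_c = C_r·H/(1+e₀)·log₁₀(σ'_f/σ'_0) = 0.078×6.1/1.63×log₁₀(99/43.3)
    = 0.2919 × 0.35915 = 0.1048 m

S_c ≈ 0.105 m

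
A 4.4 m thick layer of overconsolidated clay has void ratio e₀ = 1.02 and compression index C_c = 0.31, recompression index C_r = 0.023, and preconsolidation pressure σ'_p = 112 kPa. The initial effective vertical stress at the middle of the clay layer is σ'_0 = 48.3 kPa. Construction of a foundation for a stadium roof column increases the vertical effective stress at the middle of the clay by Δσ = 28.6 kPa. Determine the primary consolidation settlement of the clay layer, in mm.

Final effective stress: σ'_f = 48.3 + 28.6 = 76.9 kPa.
σ'_f = 76.9 ≤ σ'_p = 112 kPa, so the clay remains overconsolidated and only the recompression index applies:
S_c = C_r·H/(1+e₀)·log₁₀(σ'_f/σ'_0) = 0.023×4.4/2.02×log₁₀(76.9/48.3)
    = 0.050099 × 0.20198 = 0.01012 m

S_c ≈ 10.1 mm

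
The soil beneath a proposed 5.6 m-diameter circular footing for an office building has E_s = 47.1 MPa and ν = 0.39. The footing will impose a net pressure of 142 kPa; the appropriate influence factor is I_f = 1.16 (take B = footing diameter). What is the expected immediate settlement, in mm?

S_e ≈ 16.6 mm

Immediate (elastic) settlement: S_e = q·B·(1−ν²)/E_s · I_f.
E_s = 47.1 MPa = 47100 kPa.
S_e = 142 × 5.6 × (1 − 0.39²) / 47100 × 1.16
    = 142 × 5.6 × 0.8479 / 47100 × 1.16
    = 0.01661 m = 16.61 mm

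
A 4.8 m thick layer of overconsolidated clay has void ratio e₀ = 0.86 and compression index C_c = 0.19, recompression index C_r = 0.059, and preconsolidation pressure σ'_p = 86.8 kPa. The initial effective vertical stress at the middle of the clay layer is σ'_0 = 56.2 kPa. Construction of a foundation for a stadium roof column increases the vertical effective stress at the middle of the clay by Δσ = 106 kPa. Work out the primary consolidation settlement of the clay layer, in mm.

S_c ≈ 162 mm

Final effective stress: σ'_f = 56.2 + 106 = 162.2 kPa.
σ'_f = 162.2 > σ'_p = 86.8 kPa, so the stress path crosses the preconsolidation pressure — recompression up to σ'_p, then virgin compression beyond:
S_c = H/(1+e₀)·[C_r·log₁₀(σ'_p/σ'_0) + C_c·log₁₀(σ'_f/σ'_p)]
    = 4.8/1.86 × [0.059×log₁₀(86.8/56.2) + 0.19×log₁₀(162.2/86.8)]
    = 2.5806 × [0.011138 + 0.051591] = 0.1619 m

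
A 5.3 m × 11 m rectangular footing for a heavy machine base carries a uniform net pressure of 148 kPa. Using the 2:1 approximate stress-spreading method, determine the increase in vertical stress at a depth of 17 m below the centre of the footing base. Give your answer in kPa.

By the 2:1 method the load spreads at 1 horizontal : 2 vertical, so at depth z the loaded area has grown by z in each plan dimension:
Δσ = qBL/((B+z)(L+z)) = 148×5.3×11/((5.3+17)(11+17)) = 13.819 kPa

Δσ_z ≈ 13.8 kPa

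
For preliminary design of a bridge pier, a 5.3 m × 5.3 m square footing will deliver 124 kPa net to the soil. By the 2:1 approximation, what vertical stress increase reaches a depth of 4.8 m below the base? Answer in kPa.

Δσ_z ≈ 34.1 kPa

By the 2:1 method the load spreads at 1 horizontal : 2 vertical, so at depth z the loaded area has grown by z in each plan dimension:
Δσ = qBL/((B+z)(L+z)) = 124×5.3×5.3/((5.3+4.8)(5.3+4.8)) = 34.145 kPa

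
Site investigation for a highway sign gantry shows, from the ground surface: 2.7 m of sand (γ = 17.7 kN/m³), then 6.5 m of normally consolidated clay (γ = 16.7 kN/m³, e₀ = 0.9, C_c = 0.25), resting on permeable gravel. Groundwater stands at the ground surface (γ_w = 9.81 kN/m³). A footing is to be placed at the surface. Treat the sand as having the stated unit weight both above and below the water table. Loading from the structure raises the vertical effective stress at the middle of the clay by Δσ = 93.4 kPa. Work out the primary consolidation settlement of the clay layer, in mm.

Mid-depth of clay below the ground surface: z = 2.7 + 6.5/2 = 5.95 m.
Total vertical stress at mid-clay: σ_v = 17.7×2.7 + 16.7×3.25 = 102.06 kPa.
Pore pressure: u = 9.81×(5.95 − 0) = 58.37 kPa.
Initial effective stress: σ'_0 = σ_v − u = 102.06 − 58.37 = 43.69 kPa.
Final effective stress: σ'_f = σ'_0 + Δσ = 43.69 + 93.4 = 137.09 kPa.
Normally consolidated clay, so the full stress increment lies on the virgin compression line:
S_c = C_c·H/(1+e₀)·log₁₀(σ'_f/σ'_0) = 0.25×6.5/(1+0.9)×log₁₀(137.09/43.69)
    = 0.85526 × 0.49662 = 0.4247 m

S_c ≈ 425 mm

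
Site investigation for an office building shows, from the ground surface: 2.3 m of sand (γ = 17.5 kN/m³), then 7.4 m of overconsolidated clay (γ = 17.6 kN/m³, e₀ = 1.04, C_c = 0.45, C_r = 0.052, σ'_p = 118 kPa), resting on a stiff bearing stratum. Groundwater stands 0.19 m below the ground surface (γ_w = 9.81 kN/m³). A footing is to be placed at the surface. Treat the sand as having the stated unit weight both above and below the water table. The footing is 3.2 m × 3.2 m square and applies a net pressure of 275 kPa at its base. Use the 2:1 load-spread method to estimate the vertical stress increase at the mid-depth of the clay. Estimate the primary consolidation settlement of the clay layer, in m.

Mid-depth of clay below the ground surface: z = 2.3 + 7.4/2 = 6 m.
Total vertical stress at mid-clay: σ_v = 17.5×2.3 + 17.6×3.7 = 105.37 kPa.
Pore pressure: u = 9.81×(6 − 0.19) = 56.996 kPa.
Initial effective stress: σ'_0 = σ_v − u = 105.37 − 56.996 = 48.374 kPa.
Stress increase at mid-clay by the 2:1 spreading method:
Δσ = qBL/((B+z)(L+z)) = 275×3.2×3.2/((3.2+6)(3.2+6)) = 33.27 kPa
Final effective stress: σ'_f = 48.374 + 33.27 = 81.644 kPa.
σ'_f = 81.644 ≤ σ'_p = 118 kPa, so the clay remains overconsolidated and only the recompression index applies:
S_c = C_r·H/(1+e₀)·log₁₀(σ'_f/σ'_0) = 0.052×7.4/2.04×log₁₀(81.644/48.374)
    = 0.18863 × 0.22731 = 0.04288 m

S_c ≈ 0.0429 m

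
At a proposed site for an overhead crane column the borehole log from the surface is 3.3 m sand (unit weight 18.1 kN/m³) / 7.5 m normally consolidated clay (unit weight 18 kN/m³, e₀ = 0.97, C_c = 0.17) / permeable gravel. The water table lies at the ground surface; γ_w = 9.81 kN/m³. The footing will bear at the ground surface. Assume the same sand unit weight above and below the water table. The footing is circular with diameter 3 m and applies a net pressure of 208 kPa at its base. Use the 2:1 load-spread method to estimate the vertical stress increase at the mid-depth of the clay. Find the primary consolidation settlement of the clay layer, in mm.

Mid-depth of clay below the ground surface: z = 3.3 + 7.5/2 = 7.05 m.
Total vertical stress at mid-clay: σ_v = 18.1×3.3 + 18×3.75 = 127.23 kPa.
Pore pressure: u = 9.81×(7.05 − 0) = 69.16 kPa.
Initial effective stress: σ'_0 = σ_v − u = 127.23 − 69.16 = 58.07 kPa.
Stress increase at mid-clay by the 2:1 spreading method:
Δσ ≈ qD²/(D+z)² = 208×3²/(3+7.05)² = 18.534 kPa
Final effective stress: σ'_f = σ'_0 + Δσ = 58.07 + 18.534 = 76.604 kPa.
Normally consolidated clay, so the full stress increment lies on the virgin compression line:
S_c = C_c·H/(1+e₀)·log₁₀(σ'_f/σ'_0) = 0.17×7.5/(1+0.97)×log₁₀(76.604/58.07)
    = 0.64721 × 0.1203 = 0.07786 m

S_c ≈ 77.9 mm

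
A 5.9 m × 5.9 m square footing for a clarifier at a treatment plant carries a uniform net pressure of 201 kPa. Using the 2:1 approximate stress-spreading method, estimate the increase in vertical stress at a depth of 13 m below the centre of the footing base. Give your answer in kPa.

By the 2:1 method the load spreads at 1 horizontal : 2 vertical, so at depth z the loaded area has grown by z in each plan dimension:
Δσ = qBL/((B+z)(L+z)) = 201×5.9×5.9/((5.9+13)(5.9+13)) = 19.587 kPa

Δσ_z ≈ 19.6 kPa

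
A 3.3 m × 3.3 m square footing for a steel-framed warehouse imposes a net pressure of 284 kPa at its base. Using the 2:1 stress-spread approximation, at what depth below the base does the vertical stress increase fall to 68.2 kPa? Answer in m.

z ≈ 3.43 m

2:1 spreading — at depth z the loaded area has grown by z in each plan dimension:
qB²/(B+z)² = Δσ_z ⇒ z = B(√(q/Δσ_z) − 1) = 3.3×(√(284/68.2) − 1) = 3.434 m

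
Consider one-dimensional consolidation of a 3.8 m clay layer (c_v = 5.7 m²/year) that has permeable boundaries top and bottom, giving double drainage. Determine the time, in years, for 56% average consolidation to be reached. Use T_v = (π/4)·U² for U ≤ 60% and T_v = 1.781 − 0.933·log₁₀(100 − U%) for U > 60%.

Drainage path length: H_d = H/2 = 1.9 m (double drainage).
U ≤ 60%: T_v = (π/4)·U² = (π/4)×0.56² = 0.2463.
t = T_v·H_d²/c_v = 0.2463×1.9²/5.7 = 0.156 years.

t ≈ 0.156 years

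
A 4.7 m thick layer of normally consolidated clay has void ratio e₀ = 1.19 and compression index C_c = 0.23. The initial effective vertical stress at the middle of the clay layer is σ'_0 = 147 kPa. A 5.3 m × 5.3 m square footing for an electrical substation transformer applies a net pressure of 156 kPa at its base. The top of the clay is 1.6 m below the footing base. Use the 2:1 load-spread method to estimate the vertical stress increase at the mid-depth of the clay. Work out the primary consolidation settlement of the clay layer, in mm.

Mid-depth of clay below the footing base: z = 1.6 + 4.7/2 = 3.95 m.
Stress increase at mid-clay by the 2:1 spreading method:
Δσ = qBL/((B+z)(L+z)) = 156×5.3×5.3/((5.3+3.95)(5.3+3.95)) = 51.214 kPa
Final effective stress: σ'_f = σ'_0 + Δσ = 147 + 51.214 = 198.21 kPa.
Normally consolidated clay, so the full stress increment lies on the virgin compression line:
S_c = C_c·H/(1+e₀)·log₁₀(σ'_f/σ'_0) = 0.23×4.7/(1+1.19)×log₁₀(198.21/147)
    = 0.49361 × 0.12981 = 0.06408 m

S_c ≈ 64.1 mm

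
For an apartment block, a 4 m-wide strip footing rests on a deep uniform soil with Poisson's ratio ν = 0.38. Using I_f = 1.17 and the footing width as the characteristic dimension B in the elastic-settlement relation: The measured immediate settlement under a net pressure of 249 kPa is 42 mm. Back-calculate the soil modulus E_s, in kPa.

E_s ≈ 23700 kPa

S_e = q·B·(1−ν²)/E_s · I_f  ⇒  E_s = q·B·(1−ν²)·I_f / S_e.
E_s = 249 × 4 × 0.8556 × 1.17 / 0.042 = 23740 kPa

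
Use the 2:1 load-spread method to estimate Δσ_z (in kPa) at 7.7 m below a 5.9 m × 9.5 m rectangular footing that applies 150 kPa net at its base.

By the 2:1 method the load spreads at 1 horizontal : 2 vertical, so at depth z the loaded area has grown by z in each plan dimension:
Δσ = qBL/((B+z)(L+z)) = 150×5.9×9.5/((5.9+7.7)(9.5+7.7)) = 35.942 kPa

Δσ_z ≈ 35.9 kPa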